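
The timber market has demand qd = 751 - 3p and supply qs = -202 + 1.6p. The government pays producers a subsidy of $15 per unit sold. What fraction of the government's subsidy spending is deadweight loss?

DWL / government spending = 90/1669

Pre-subsidy: 751 - 3p = -202 + 1.6p gives p* = 4765/23, q* = 2978/23.
With the subsidy, sellers receive ps = pb + 15 for each unit, where pb is the price buyers pay.
Supply in terms of pb becomes qs = -202 + 1.6(pb + 15) = -178 + 1.6pb. Setting this equal to demand: 751 - 3pb = -178 + 1.6pb, so pb = 4645/23.
Sellers receive ps = 4645/23 + 15 = 4990/23; q' = 751 − 3·(4645/23) = 3338/23.
ΔCS = ½(2978/23 + 3338/23)(4765/23 − 4645/23) = 378960/529; ΔPS = ½(2978/23 + 3338/23)(4990/23 − 4765/23) = 710550/529.
Government spending = 15 × 3338/23 = 50070/23.
DWL = ½ × 15 × (3338/23 − 2978/23) = 2700/23; fraction = (2700/23) / (50070/23) = 90/1669.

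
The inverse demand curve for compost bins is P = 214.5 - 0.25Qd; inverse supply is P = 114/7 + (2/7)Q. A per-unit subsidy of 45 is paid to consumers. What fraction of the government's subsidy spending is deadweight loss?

DWL / government spending = 21/227

Pre-subsidy: 214.5 - 0.25Q = 114/7 + (2/7)Q gives Q* = 370 and P* = 122.
With the rebate, buyers effectively pay Pb = Ps − 45, where Ps is the price sellers receive.
On the curves, Pb = 214.5 - 0.25Q and Ps = 114/7 + (2/7)Q; the wedge Ps − Pb = 45 gives 114/7 + (2/7)Q − (214.5 - 0.25Q) = 45, so Q' = 454.
Then Pb = 214.5 − 0.25·454 = 101 and Ps = 114/7 + (2/7)·454 = 146.
ΔCS = ½(370 + 454)(122 − 101) = 8652; ΔPS = ½(370 + 454)(146 − 122) = 9888.
Government spending = 45 × 454 = 20430.
DWL = ½ × 45 × (454 − 370) = 1890; fraction = 1890 / 20430 = 21/227.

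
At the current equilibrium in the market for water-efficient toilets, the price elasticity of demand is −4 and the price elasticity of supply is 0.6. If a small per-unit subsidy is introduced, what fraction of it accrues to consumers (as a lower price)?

For a small subsidy around the equilibrium, the benefit split depends on the relative slopes, which at a point are proportional to the elasticities.
Buyer share = εs/(εs + |εd|) = 0.6/(0.6 + 4) = 3/23; seller share = |εd|/(εs + |εd|) = 20/23.

Consumer share = 3/23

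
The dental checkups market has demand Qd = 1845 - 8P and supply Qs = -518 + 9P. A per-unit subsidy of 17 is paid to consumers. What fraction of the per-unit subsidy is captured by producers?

Producer share = 8/17

Pre-subsidy: 1845 - 8P = -518 + 9P gives P* = 139, Q* = 733.
With the rebate, buyers effectively pay Pb = Ps − 17, where Ps is the price sellers receive.
Demand in terms of Ps becomes Qd = 1845 − 8(Ps − 17) = 1981 - 8Ps. Setting this equal to supply: 1981 - 8Ps = -518 + 9Ps, so Ps = 147.
Buyers pay Pb = 147 − 17 = 130; Q' = -518 + 9·147 = 805.
Buyers' price falls by P* − Pb = 139 − 130 = 9; sellers' price rises by Ps − P* = 147 − 139 = 8.
So producers capture 8/17 = 8/17 of each unit of subsidy.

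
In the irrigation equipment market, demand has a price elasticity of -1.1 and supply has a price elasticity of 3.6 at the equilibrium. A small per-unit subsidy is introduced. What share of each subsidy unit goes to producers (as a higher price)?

Producer share = 11/47

For a small subsidy around the equilibrium, the benefit split depends on the relative slopes, which at a point are proportional to the elasticities.
Buyer share = εs/(εs + |εd|) = 3.6/(3.6 + 1.1) = 36/47; seller share = |εd|/(εs + |εd|) = 11/47.
So producers capture 11/47 of the subsidy.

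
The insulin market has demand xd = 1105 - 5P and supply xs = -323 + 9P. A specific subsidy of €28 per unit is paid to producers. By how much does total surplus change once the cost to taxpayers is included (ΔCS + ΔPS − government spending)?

Net change in total surplus = -€1260

Pre-subsidy: 1105 - 5P = -323 + 9P gives P* = 102, x* = 595.
With the subsidy, sellers receive Ps = Pb + 28 for each unit, where Pb is the price buyers pay.
Supply in terms of Pb becomes xs = -323 + 9(Pb + 28) = -71 + 9Pb. Setting this equal to demand: 1105 - 5Pb = -71 + 9Pb, so Pb = 84.
Sellers receive Ps = 84 + 28 = 112; x' = 1105 − 5·84 = 685.
ΔCS = ½(595 + 685)(102 − 84) = 11520; ΔPS = ½(595 + 685)(112 − 102) = 6400.
Government spending = 28 × 685 = 19180.
Net change = 11520 + 6400 − 19180 = -1260. The loss equals the DWL triangle ½·28·90.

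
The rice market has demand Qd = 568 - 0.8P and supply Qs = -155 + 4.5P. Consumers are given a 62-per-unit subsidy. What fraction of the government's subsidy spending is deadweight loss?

DWL / government spending = 279/6638

Pre-subsidy: 568 - 0.8P = -155 + 4.5P gives P* = 7230/53, Q* = 24320/53.
With the rebate, buyers effectively pay Pb = Ps − 62, where Ps is the price sellers receive.
Demand in terms of Ps becomes Qd = 568 − 0.8(Ps − 62) = 617.6 - 0.8Ps. Setting this equal to supply: 617.6 - 0.8Ps = -155 + 4.5Ps, so Ps = 7726/53.
Buyers pay Pb = 7726/53 − 62 = 4440/53; Q' = -155 + 4.5·(7726/53) = 26552/53.
ΔCS = ½(24320/53 + 26552/53)(7230/53 − 4440/53) = 70966440/2809; ΔPS = ½(24320/53 + 26552/53)(7726/53 − 7230/53) = 12616256/2809.
Government spending = 62 × 26552/53 = 1646224/53.
DWL = ½ × 62 × (26552/53 − 24320/53) = 69192/53; fraction = (69192/53) / (1646224/53) = 279/6638.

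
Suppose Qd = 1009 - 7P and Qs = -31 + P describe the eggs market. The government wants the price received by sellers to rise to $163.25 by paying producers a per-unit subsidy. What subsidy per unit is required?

At a seller price of 163.25, quantity supplied is -31 + 1·163.25 = 132.25.
Buyers absorb 132.25 only when they pay Pb with 1009 − 7·Pb = 132.25, i.e. Pb = 125.25.
s = Ps − Pb = 163.25 − 125.25 = 38.

Required subsidy s = $38 per unit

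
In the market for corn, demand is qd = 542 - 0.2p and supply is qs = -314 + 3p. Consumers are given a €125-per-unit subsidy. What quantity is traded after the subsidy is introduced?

q' = 511.9375

Pre-subsidy: 542 - 0.2p = -314 + 3p gives p* = 267.5, q* = 488.5.
With the rebate, buyers effectively pay pb = ps − 125, where ps is the price sellers receive.
Demand in terms of ps becomes qd = 542 − 0.2(ps − 125) = 567 - 0.2ps. Setting this equal to supply: 567 - 0.2ps = -314 + 3ps, so ps = 275.3125.
Buyers pay pb = 275.3125 − 125 = 150.3125; q' = -314 + 3·275.3125 = 511.9375.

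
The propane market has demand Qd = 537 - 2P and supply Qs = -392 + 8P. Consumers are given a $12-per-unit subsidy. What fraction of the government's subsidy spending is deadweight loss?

DWL / government spending = 12/463

Pre-subsidy: 537 - 2P = -392 + 8P gives P* = 92.9, Q* = 351.2.
With the rebate, buyers effectively pay Pb = Ps − 12, where Ps is the price sellers receive.
Demand in terms of Ps becomes Qd = 537 − 2(Ps − 12) = 561 - 2Ps. Setting this equal to supply: 561 - 2Ps = -392 + 8Ps, so Ps = 95.3.
Buyers pay Pb = 95.3 − 12 = 83.3; Q' = -392 + 8·95.3 = 370.4.
ΔCS = ½(351.2 + 370.4)(92.9 − 83.3) = 3463.68; ΔPS = ½(351.2 + 370.4)(95.3 − 92.9) = 865.92.
Government spending = 12 × 370.4 = 4444.8.
DWL = ½ × 12 × (370.4 − 351.2) = 115.2; fraction = 115.2 / 4444.8 = 12/463.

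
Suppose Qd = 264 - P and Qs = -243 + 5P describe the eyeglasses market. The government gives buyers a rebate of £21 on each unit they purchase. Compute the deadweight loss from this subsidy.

Deadweight loss = £183.75

Pre-subsidy: 264 - P = -243 + 5P gives P* = 84.5, Q* = 179.5.
With the rebate, buyers effectively pay Pb = Ps − 21, where Ps is the price sellers receive.
Demand in terms of Ps becomes Qd = 264 − 1(Ps − 21) = 285 - Ps. Setting this equal to supply: 285 - Ps = -243 + 5Ps, so Ps = 88.
Buyers pay Pb = 88 − 21 = 67; Q' = -243 + 5·88 = 197.
The subsidy expands output by 197 − 179.5 = 17.5 past the efficient level; on those units the gap between marginal cost and willingness to pay runs from 0 up to 21.
DWL = ½ × 21 × 17.5 = 183.75.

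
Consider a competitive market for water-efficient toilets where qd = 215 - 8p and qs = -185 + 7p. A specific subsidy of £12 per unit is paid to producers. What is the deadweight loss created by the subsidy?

Deadweight loss = £268.8

Pre-subsidy: 215 - 8p = -185 + 7p gives p* = 80/3, q* = 5/3.
With the subsidy, sellers receive ps = pb + 12 for each unit, where pb is the price buyers pay.
Supply in terms of pb becomes qs = -185 + 7(pb + 12) = -101 + 7pb. Setting this equal to demand: 215 - 8pb = -101 + 7pb, so pb = 316/15.
Sellers receive ps = 316/15 + 12 = 496/15; q' = 215 − 8·(316/15) = 697/15.
The subsidy expands output by 697/15 − 5/3 = 44.8 past the efficient level; on those units the gap between marginal cost and willingness to pay runs from 0 up to 12.
DWL = ½ × 12 × 44.8 = 268.8.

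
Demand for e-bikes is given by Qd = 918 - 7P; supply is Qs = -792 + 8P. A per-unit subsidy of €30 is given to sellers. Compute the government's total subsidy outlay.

Pre-subsidy: 918 - 7P = -792 + 8P gives P* = 114, Q* = 120.
With the subsidy, sellers receive Ps = Pb + 30 for each unit, where Pb is the price buyers pay.
Supply in terms of Pb becomes Qs = -792 + 8(Pb + 30) = -552 + 8Pb. Setting this equal to demand: 918 - 7Pb = -552 + 8Pb, so Pb = 98.
Sellers receive Ps = 98 + 30 = 128; Q' = 918 − 7·98 = 232.
Government outlay = subsidy × quantity = 30 × 232 = 6960.

Government cost = €6960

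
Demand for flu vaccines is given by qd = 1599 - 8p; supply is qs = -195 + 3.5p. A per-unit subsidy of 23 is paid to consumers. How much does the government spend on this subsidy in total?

Government cost = 9361

Pre-subsidy: 1599 - 8p = -195 + 3.5p gives p* = 156, q* = 351.
With the rebate, buyers effectively pay pb = ps − 23, where ps is the price sellers receive.
Demand in terms of ps becomes qd = 1599 − 8(ps − 23) = 1783 - 8ps. Setting this equal to supply: 1783 - 8ps = -195 + 3.5ps, so ps = 172.
Buyers pay pb = 172 − 23 = 149; q' = -195 + 3.5·172 = 407.
Government outlay = subsidy × quantity = 23 × 407 = 9361.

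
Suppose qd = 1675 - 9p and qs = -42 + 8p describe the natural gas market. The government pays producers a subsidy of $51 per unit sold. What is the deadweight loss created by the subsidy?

Deadweight loss = $5508

Pre-subsidy: 1675 - 9p = -42 + 8p gives p* = 101, q* = 766.
With the subsidy, sellers receive ps = pb + 51 for each unit, where pb is the price buyers pay.
Supply in terms of pb becomes qs = -42 + 8(pb + 51) = 366 + 8pb. Setting this equal to demand: 1675 - 9pb = 366 + 8pb, so pb = 77.
Sellers receive ps = 77 + 51 = 128; q' = 1675 − 9·77 = 982.
The subsidy expands output by 982 − 766 = 216 past the efficient level; on those units the gap between marginal cost and willingness to pay runs from 0 up to 51.
DWL = ½ × 51 × 216 = 5508.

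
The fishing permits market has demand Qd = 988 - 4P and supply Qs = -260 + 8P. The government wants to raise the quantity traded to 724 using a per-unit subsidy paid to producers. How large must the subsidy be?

At Q = 724, invert demand for the buyer price: Pb = (988 − 724)/4 = 66; invert supply for the seller price: Ps = (724 − (-260))/8 = 123.
The subsidy must fill the gap: s = Ps − Pb = 123 − 66 = 57.

Required subsidy s = 57 per unit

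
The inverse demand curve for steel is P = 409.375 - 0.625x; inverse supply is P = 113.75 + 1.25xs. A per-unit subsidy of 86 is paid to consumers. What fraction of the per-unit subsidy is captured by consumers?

Consumer share = 1/3

Pre-subsidy: 409.375 - 0.625x = 113.75 + 1.25x gives x* = 473/3 and P* = 1865/6.
With the rebate, buyers effectively pay Pb = Ps − 86, where Ps is the price sellers receive.
On the curves, Pb = 409.375 - 0.625x and Ps = 113.75 + 1.25x; the wedge Ps − Pb = 86 gives 113.75 + 1.25x − (409.375 - 0.625x) = 86, so x' = 3053/15.
Then Pb = 409.375 − 0.625·(3053/15) = 1693/6 and Ps = 113.75 + 1.25·(3053/15) = 2209/6.
Buyers' price falls by P* − Pb = 1865/6 − 1693/6 = 86/3; sellers' price rises by Ps − P* = 2209/6 − 1865/6 = 172/3.
So consumers capture (86/3)/86 = 1/3 of each unit of subsidy.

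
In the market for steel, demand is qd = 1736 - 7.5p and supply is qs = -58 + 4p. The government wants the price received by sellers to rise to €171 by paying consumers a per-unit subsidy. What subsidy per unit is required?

Required subsidy s = €23 per unit

At a seller price of 171, quantity supplied is -58 + 4·171 = 626.
Buyers absorb 626 only when they pay pb with 1736 − 7.5·pb = 626, i.e. pb = 148.
s = ps − pb = 171 − 148 = 23.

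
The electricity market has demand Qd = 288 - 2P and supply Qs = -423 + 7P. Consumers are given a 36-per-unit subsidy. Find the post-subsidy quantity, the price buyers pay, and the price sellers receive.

Q' = 186; buyers pay 51; sellers receive 87

Pre-subsidy: 288 - 2P = -423 + 7P gives P* = 79, Q* = 130.
With the rebate, buyers effectively pay Pb = Ps − 36, where Ps is the price sellers receive.
Demand in terms of Ps becomes Qd = 288 − 2(Ps − 36) = 360 - 2Ps. Setting this equal to supply: 360 - 2Ps = -423 + 7Ps, so Ps = 87.
Buyers pay Pb = 87 − 36 = 51; Q' = -423 + 7·87 = 186.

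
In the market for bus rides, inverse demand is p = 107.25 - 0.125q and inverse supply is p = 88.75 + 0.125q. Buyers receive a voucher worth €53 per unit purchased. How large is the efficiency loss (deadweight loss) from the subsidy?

Deadweight loss = €5618

Pre-subsidy: 107.25 - 0.125q = 88.75 + 0.125q gives q* = 74 and p* = 98.
With the rebate, buyers effectively pay pb = ps − 53, where ps is the price sellers receive.
On the curves, pb = 107.25 - 0.125q and ps = 88.75 + 0.125q; the wedge ps − pb = 53 gives 88.75 + 0.125q − (107.25 - 0.125q) = 53, so q' = 286.
Then pb = 107.25 − 0.125·286 = 71.5 and ps = 88.75 + 0.125·286 = 124.5.
The subsidy expands output by 286 − 74 = 212 past the efficient level; on those units the gap between marginal cost and willingness to pay runs from 0 up to 53.
DWL = ½ × 53 × 212 = 5618.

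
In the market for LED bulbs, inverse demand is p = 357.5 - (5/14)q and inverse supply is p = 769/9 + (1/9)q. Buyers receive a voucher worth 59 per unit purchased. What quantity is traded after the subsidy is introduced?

q' = 707

Pre-subsidy: 357.5 - (5/14)q = 769/9 + (1/9)q gives q* = 581 and p* = 150.
With the rebate, buyers effectively pay pb = ps − 59, where ps is the price sellers receive.
On the curves, pb = 357.5 - (5/14)q and ps = 769/9 + (1/9)q; the wedge ps − pb = 59 gives 769/9 + (1/9)q − (357.5 - (5/14)q) = 59, so q' = 707.
Then pb = 357.5 − (5/14)·707 = 105 and ps = 769/9 + (1/9)·707 = 164.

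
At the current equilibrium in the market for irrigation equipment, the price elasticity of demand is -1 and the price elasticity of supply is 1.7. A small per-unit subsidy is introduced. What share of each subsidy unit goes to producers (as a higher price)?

For a small subsidy around the equilibrium, the benefit split depends on the relative slopes, which at a point are proportional to the elasticities.
Buyer share = εs/(εs + |εd|) = 1.7/(1.7 + 1) = 17/27; seller share = |εd|/(εs + |εd|) = 10/27.
So producers capture 10/27 of the subsidy.

Producer share = 10/27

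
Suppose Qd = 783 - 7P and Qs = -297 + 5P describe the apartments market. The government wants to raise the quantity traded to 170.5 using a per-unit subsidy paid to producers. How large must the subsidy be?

Required subsidy s = 6 per unit

At Q = 170.5, invert demand for the buyer price: Pb = (783 − 170.5)/7 = 87.5; invert supply for the seller price: Ps = (170.5 − (-297))/5 = 93.5.
The subsidy must fill the gap: s = Ps − Pb = 93.5 − 87.5 = 6.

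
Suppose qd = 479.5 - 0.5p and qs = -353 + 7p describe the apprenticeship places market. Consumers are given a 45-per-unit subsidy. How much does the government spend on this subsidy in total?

Pre-subsidy: 479.5 - 0.5p = -353 + 7p gives p* = 111, q* = 424.
With the rebate, buyers effectively pay pb = ps − 45, where ps is the price sellers receive.
Demand in terms of ps becomes qd = 479.5 − 0.5(ps − 45) = 502 - 0.5ps. Setting this equal to supply: 502 - 0.5ps = -353 + 7ps, so ps = 114.
Buyers pay pb = 114 − 45 = 69; q' = -353 + 7·114 = 445.
Government outlay = subsidy × quantity = 45 × 445 = 20025.

Government cost = 20025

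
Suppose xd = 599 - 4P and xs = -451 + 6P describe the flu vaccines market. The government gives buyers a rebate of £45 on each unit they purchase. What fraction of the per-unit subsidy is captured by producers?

Pre-subsidy: 599 - 4P = -451 + 6P gives P* = 105, x* = 179.
With the rebate, buyers effectively pay Pb = Ps − 45, where Ps is the price sellers receive.
Demand in terms of Ps becomes xd = 599 − 4(Ps − 45) = 779 - 4Ps. Setting this equal to supply: 779 - 4Ps = -451 + 6Ps, so Ps = 123.
Buyers pay Pb = 123 − 45 = 78; x' = -451 + 6·123 = 287.
Buyers' price falls by P* − Pb = 105 − 78 = 27; sellers' price rises by Ps − P* = 123 − 105 = 18.
So producers capture 18/45 = 0.4 of each unit of subsidy.

Producer share = 0.4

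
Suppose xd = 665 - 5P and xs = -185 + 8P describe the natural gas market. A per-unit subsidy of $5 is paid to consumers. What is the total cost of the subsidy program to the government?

Government cost = 22975/13

Pre-subsidy: 665 - 5P = -185 + 8P gives P* = 850/13, x* = 4395/13.
With the rebate, buyers effectively pay Pb = Ps − 5, where Ps is the price sellers receive.
Demand in terms of Ps becomes xd = 665 − 5(Ps − 5) = 690 - 5Ps. Setting this equal to supply: 690 - 5Ps = -185 + 8Ps, so Ps = 875/13.
Buyers pay Pb = 875/13 − 5 = 810/13; x' = -185 + 8·(875/13) = 4595/13.
Government outlay = subsidy × quantity = 5 × 4595/13 = 22975/13.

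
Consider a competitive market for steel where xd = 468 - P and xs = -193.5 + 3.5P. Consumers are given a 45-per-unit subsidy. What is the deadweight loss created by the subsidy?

Deadweight loss = 787.5

Pre-subsidy: 468 - P = -193.5 + 3.5P gives P* = 147, x* = 321.
With the rebate, buyers effectively pay Pb = Ps − 45, where Ps is the price sellers receive.
Demand in terms of Ps becomes xd = 468 − 1(Ps − 45) = 513 - Ps. Setting this equal to supply: 513 - Ps = -193.5 + 3.5Ps, so Ps = 157.
Buyers pay Pb = 157 − 45 = 112; x' = -193.5 + 3.5·157 = 356.
The subsidy expands output by 356 − 321 = 35 past the efficient level; on those units the gap between marginal cost and willingness to pay runs from 0 up to 45.
DWL = ½ × 45 × 35 = 787.5.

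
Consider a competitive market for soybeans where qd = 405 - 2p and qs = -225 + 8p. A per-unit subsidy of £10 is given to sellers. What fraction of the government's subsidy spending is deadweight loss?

DWL / government spending = 8/295

Pre-subsidy: 405 - 2p = -225 + 8p gives p* = 63, q* = 279.
With the subsidy, sellers receive ps = pb + 10 for each unit, where pb is the price buyers pay.
Supply in terms of pb becomes qs = -225 + 8(pb + 10) = -145 + 8pb. Setting this equal to demand: 405 - 2pb = -145 + 8pb, so pb = 55.
Sellers receive ps = 55 + 10 = 65; q' = 405 − 2·55 = 295.
ΔCS = ½(279 + 295)(63 − 55) = 2296; ΔPS = ½(279 + 295)(65 − 63) = 574.
Government spending = 10 × 295 = 2950.
DWL = ½ × 10 × (295 − 279) = 80; fraction = 80 / 2950 = 8/295.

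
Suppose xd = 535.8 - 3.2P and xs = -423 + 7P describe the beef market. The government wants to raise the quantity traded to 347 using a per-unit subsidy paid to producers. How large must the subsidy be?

Required subsidy s = 51 per unit

At x = 347, invert demand for the buyer price: Pb = (535.8 − 347)/3.2 = 59; invert supply for the seller price: Ps = (347 − (-423))/7 = 110.
The subsidy must fill the gap: s = Ps − Pb = 110 − 59 = 51.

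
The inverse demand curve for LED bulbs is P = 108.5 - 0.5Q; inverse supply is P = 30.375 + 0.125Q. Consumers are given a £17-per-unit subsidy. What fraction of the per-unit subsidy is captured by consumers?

Consumer share = 0.8

Pre-subsidy: 108.5 - 0.5Q = 30.375 + 0.125Q gives Q* = 125 and P* = 46.
With the rebate, buyers effectively pay Pb = Ps − 17, where Ps is the price sellers receive.
On the curves, Pb = 108.5 - 0.5Q and Ps = 30.375 + 0.125Q; the wedge Ps − Pb = 17 gives 30.375 + 0.125Q − (108.5 - 0.5Q) = 17, so Q' = 152.2.
Then Pb = 108.5 − 0.5·152.2 = 32.4 and Ps = 30.375 + 0.125·152.2 = 49.4.
Buyers' price falls by P* − Pb = 46 − 32.4 = 13.6; sellers' price rises by Ps − P* = 49.4 − 46 = 3.4.
So consumers capture 13.6/17 = 0.8 of each unit of subsidy.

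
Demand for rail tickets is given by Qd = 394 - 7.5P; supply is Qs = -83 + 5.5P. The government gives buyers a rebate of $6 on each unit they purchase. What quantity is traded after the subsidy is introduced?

Q' = 1792/13

Pre-subsidy: 394 - 7.5P = -83 + 5.5P gives P* = 477/13, Q* = 3089/26.
With the rebate, buyers effectively pay Pb = Ps − 6, where Ps is the price sellers receive.
Demand in terms of Ps becomes Qd = 394 − 7.5(Ps − 6) = 439 - 7.5Ps. Setting this equal to supply: 439 - 7.5Ps = -83 + 5.5Ps, so Ps = 522/13.
Buyers pay Pb = 522/13 − 6 = 444/13; Q' = -83 + 5.5·(522/13) = 1792/13.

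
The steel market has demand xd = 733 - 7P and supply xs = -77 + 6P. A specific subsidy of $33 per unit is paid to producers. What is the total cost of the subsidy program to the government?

Government cost = 173085/13

Pre-subsidy: 733 - 7P = -77 + 6P gives P* = 810/13, x* = 3859/13.
With the subsidy, sellers receive Ps = Pb + 33 for each unit, where Pb is the price buyers pay.
Supply in terms of Pb becomes xs = -77 + 6(Pb + 33) = 121 + 6Pb. Setting this equal to demand: 733 - 7Pb = 121 + 6Pb, so Pb = 612/13.
Sellers receive Ps = 612/13 + 33 = 1041/13; x' = 733 − 7·(612/13) = 5245/13.
Government outlay = subsidy × quantity = 33 × 5245/13 = 173085/13.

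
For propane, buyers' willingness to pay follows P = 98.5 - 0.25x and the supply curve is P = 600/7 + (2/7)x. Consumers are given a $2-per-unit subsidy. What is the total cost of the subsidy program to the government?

Government cost = $55.2

Pre-subsidy: 98.5 - 0.25x = 600/7 + (2/7)x gives x* = 358/15 and P* = 1388/15.
With the rebate, buyers effectively pay Pb = Ps − 2, where Ps is the price sellers receive.
On the curves, Pb = 98.5 - 0.25x and Ps = 600/7 + (2/7)x; the wedge Ps − Pb = 2 gives 600/7 + (2/7)x − (98.5 - 0.25x) = 2, so x' = 27.6.
Then Pb = 98.5 − 0.25·27.6 = 91.6 and Ps = 600/7 + (2/7)·27.6 = 93.6.
Government outlay = subsidy × quantity = 2 × 27.6 = 55.2.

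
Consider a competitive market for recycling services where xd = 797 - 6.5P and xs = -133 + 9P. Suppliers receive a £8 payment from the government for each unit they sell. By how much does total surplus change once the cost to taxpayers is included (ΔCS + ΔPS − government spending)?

Pre-subsidy: 797 - 6.5P = -133 + 9P gives P* = 60, x* = 407.
With the subsidy, sellers receive Ps = Pb + 8 for each unit, where Pb is the price buyers pay.
Supply in terms of Pb becomes xs = -133 + 9(Pb + 8) = -61 + 9Pb. Setting this equal to demand: 797 - 6.5Pb = -61 + 9Pb, so Pb = 1716/31.
Sellers receive Ps = 1716/31 + 8 = 1964/31; x' = 797 − 6.5·(1716/31) = 13553/31.
ΔCS = ½(407 + 13553/31)(60 − 1716/31) = 1884240/961; ΔPS = ½(407 + 13553/31)(1964/31 − 60) = 1360840/961.
Government spending = 8 × 13553/31 = 108424/31.
Net change = 1884240/961 + 1360840/961 − 108424/31 = -3744/31. The loss equals the DWL triangle ½·8·936/31.

Net change in total surplus = -3744/31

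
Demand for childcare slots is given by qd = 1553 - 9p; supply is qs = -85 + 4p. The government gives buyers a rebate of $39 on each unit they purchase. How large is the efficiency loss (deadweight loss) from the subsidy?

Pre-subsidy: 1553 - 9p = -85 + 4p gives p* = 126, q* = 419.
With the rebate, buyers effectively pay pb = ps − 39, where ps is the price sellers receive.
Demand in terms of ps becomes qd = 1553 − 9(ps − 39) = 1904 - 9ps. Setting this equal to supply: 1904 - 9ps = -85 + 4ps, so ps = 153.
Buyers pay pb = 153 − 39 = 114; q' = -85 + 4·153 = 527.
The subsidy expands output by 527 − 419 = 108 past the efficient level; on those units the gap between marginal cost and willingness to pay runs from 0 up to 39.
DWL = ½ × 39 × 108 = 2106.

Deadweight loss = $2106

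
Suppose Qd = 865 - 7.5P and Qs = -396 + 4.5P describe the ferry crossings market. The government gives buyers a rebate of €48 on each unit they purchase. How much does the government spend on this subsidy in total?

Government cost = €10170

Pre-subsidy: 865 - 7.5P = -396 + 4.5P gives P* = 1261/12, Q* = 76.875.
With the rebate, buyers effectively pay Pb = Ps − 48, where Ps is the price sellers receive.
Demand in terms of Ps becomes Qd = 865 − 7.5(Ps − 48) = 1225 - 7.5Ps. Setting this equal to supply: 1225 - 7.5Ps = -396 + 4.5Ps, so Ps = 1621/12.
Buyers pay Pb = 1621/12 − 48 = 1045/12; Q' = -396 + 4.5·(1621/12) = 211.875.
Government outlay = subsidy × quantity = 48 × 211.875 = 10170.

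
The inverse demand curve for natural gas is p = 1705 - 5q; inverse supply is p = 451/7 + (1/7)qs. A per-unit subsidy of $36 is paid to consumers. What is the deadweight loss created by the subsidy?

Pre-subsidy: 1705 - 5q = 451/7 + (1/7)q gives q* = 319 and p* = 110.
With the rebate, buyers effectively pay pb = ps − 36, where ps is the price sellers receive.
On the curves, pb = 1705 - 5q and ps = 451/7 + (1/7)q; the wedge ps − pb = 36 gives 451/7 + (1/7)q − (1705 - 5q) = 36, so q' = 326.
Then pb = 1705 − 5·326 = 75 and ps = 451/7 + (1/7)·326 = 111.
The subsidy expands output by 326 − 319 = 7 past the efficient level; on those units the gap between marginal cost and willingness to pay runs from 0 up to 36.
DWL = ½ × 36 × 7 = 126.

Deadweight loss = $126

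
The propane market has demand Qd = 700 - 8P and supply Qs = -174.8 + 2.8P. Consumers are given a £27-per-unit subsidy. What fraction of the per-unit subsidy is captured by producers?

Producer share = 20/27

Pre-subsidy: 700 - 8P = -174.8 + 2.8P gives P* = 81, Q* = 52.
With the rebate, buyers effectively pay Pb = Ps − 27, where Ps is the price sellers receive.
Demand in terms of Ps becomes Qd = 700 − 8(Ps − 27) = 916 - 8Ps. Setting this equal to supply: 916 - 8Ps = -174.8 + 2.8Ps, so Ps = 101.
Buyers pay Pb = 101 − 27 = 74; Q' = -174.8 + 2.8·101 = 108.
Buyers' price falls by P* − Pb = 81 − 74 = 7; sellers' price rises by Ps − P* = 101 − 81 = 20.
So producers capture 20/27 = 20/27 of each unit of subsidy.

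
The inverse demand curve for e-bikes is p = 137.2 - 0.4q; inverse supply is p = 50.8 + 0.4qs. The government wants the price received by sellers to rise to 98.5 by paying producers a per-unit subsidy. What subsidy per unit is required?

Required subsidy s = 9 per unit

At a seller price of 98.5, quantity supplied is -127 + 2.5·98.5 = 119.25.
Buyers absorb 119.25 only when they pay pb = 137.2 − 0.4·119.25 = 89.5.
s = ps − pb = 98.5 − 89.5 = 9.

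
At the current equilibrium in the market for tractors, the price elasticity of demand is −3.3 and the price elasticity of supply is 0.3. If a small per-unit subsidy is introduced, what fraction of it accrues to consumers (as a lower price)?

Consumer share = 1/12

For a small subsidy around the equilibrium, the benefit split depends on the relative slopes, which at a point are proportional to the elasticities.
Buyer share = εs/(εs + |εd|) = 0.3/(0.3 + 3.3) = 1/12; seller share = |εd|/(εs + |εd|) = 11/12.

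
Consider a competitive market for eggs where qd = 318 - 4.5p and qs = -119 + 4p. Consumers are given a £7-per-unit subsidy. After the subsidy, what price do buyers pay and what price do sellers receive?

Buyers pay 818/17; sellers receive 937/17

Pre-subsidy: 318 - 4.5p = -119 + 4p gives p* = 874/17, q* = 1473/17.
With the rebate, buyers effectively pay pb = ps − 7, where ps is the price sellers receive.
Demand in terms of ps becomes qd = 318 − 4.5(ps − 7) = 349.5 - 4.5ps. Setting this equal to supply: 349.5 - 4.5ps = -119 + 4ps, so ps = 937/17.
Buyers pay pb = 937/17 − 7 = 818/17; q' = -119 + 4·(937/17) = 1725/17.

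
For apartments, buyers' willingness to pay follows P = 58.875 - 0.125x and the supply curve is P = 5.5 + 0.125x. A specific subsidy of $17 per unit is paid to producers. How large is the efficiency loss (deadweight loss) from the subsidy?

Deadweight loss = $578

Pre-subsidy: 58.875 - 0.125x = 5.5 + 0.125x gives x* = 213.5 and P* = 32.1875.
With the subsidy, sellers receive Ps = Pb + 17 for each unit, where Pb is the price buyers pay.
On the curves, Pb = 58.875 - 0.125x and Ps = 5.5 + 0.125x; the wedge Ps − Pb = 17 gives 5.5 + 0.125x − (58.875 - 0.125x) = 17, so x' = 281.5.
Then Pb = 58.875 − 0.125·281.5 = 23.6875 and Ps = 5.5 + 0.125·281.5 = 40.6875.
The subsidy expands output by 281.5 − 213.5 = 68 past the efficient level; on those units the gap between marginal cost and willingness to pay runs from 0 up to 17.
DWL = ½ × 17 × 68 = 578.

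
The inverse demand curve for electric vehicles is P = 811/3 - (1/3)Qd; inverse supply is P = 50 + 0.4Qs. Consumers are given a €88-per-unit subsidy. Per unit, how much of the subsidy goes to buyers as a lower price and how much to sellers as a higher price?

Pre-subsidy: 811/3 - (1/3)Q = 50 + 0.4Q gives Q* = 3305/11 and P* = 1872/11.
With the rebate, buyers effectively pay Pb = Ps − 88, where Ps is the price sellers receive.
On the curves, Pb = 811/3 - (1/3)Q and Ps = 50 + 0.4Q; the wedge Ps − Pb = 88 gives 50 + 0.4Q − (811/3 - (1/3)Q) = 88, so Q' = 4625/11.
Then Pb = 811/3 − (1/3)·(4625/11) = 1432/11 and Ps = 50 + 0.4·(4625/11) = 2400/11.
Buyers' price falls by P* − Pb = 1872/11 − 1432/11 = 40; sellers' price rises by Ps − P* = 2400/11 − 1872/11 = 48.

Buyers gain €40 per unit; sellers gain €48 per unit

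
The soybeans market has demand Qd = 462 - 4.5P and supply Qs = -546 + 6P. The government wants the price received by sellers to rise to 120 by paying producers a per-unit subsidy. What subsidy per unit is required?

At a seller price of 120, quantity supplied is -546 + 6·120 = 174.
Buyers absorb 174 only when they pay Pb with 462 − 4.5·Pb = 174, i.e. Pb = 64.
s = Ps − Pb = 120 − 64 = 56.

Required subsidy s = 56 per unit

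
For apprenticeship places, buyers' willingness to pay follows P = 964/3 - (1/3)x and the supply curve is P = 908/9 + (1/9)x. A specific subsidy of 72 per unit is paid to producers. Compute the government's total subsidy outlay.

Pre-subsidy: 964/3 - (1/3)x = 908/9 + (1/9)x gives x* = 496 and P* = 156.
With the subsidy, sellers receive Ps = Pb + 72 for each unit, where Pb is the price buyers pay.
On the curves, Pb = 964/3 - (1/3)x and Ps = 908/9 + (1/9)x; the wedge Ps − Pb = 72 gives 908/9 + (1/9)x − (964/3 - (1/3)x) = 72, so x' = 658.
Then Pb = 964/3 − (1/3)·658 = 102 and Ps = 908/9 + (1/9)·658 = 174.
Government outlay = subsidy × quantity = 72 × 658 = 47376.

Government cost = 47376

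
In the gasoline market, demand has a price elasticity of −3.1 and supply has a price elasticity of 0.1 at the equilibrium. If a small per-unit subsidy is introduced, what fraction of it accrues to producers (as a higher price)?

Producer share = 0.96875

For a small subsidy around the equilibrium, the benefit split depends on the relative slopes, which at a point are proportional to the elasticities.
Buyer share = εs/(εs + |εd|) = 0.1/(0.1 + 3.1) = 0.03125; seller share = |εd|/(εs + |εd|) = 0.96875.
So producers capture 0.96875 of the subsidy.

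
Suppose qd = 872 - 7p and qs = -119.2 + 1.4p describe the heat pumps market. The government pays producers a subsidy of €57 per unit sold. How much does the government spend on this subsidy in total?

Government cost = €6412.5

Pre-subsidy: 872 - 7p = -119.2 + 1.4p gives p* = 118, q* = 46.
With the subsidy, sellers receive ps = pb + 57 for each unit, where pb is the price buyers pay.
Supply in terms of pb becomes qs = -119.2 + 1.4(pb + 57) = -39.4 + 1.4pb. Setting this equal to demand: 872 - 7pb = -39.4 + 1.4pb, so pb = 108.5.
Sellers receive ps = 108.5 + 57 = 165.5; q' = 872 − 7·108.5 = 112.5.
Government outlay = subsidy × quantity = 57 × 112.5 = 6412.5.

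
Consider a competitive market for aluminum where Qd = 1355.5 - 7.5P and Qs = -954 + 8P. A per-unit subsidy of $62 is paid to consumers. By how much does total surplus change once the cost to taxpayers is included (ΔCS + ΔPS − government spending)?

Pre-subsidy: 1355.5 - 7.5P = -954 + 8P gives P* = 149, Q* = 238.
With the rebate, buyers effectively pay Pb = Ps − 62, where Ps is the price sellers receive.
Demand in terms of Ps becomes Qd = 1355.5 − 7.5(Ps − 62) = 1820.5 - 7.5Ps. Setting this equal to supply: 1820.5 - 7.5Ps = -954 + 8Ps, so Ps = 179.
Buyers pay Pb = 179 − 62 = 117; Q' = -954 + 8·179 = 478.
ΔCS = ½(238 + 478)(149 − 117) = 11456; ΔPS = ½(238 + 478)(179 − 149) = 10740.
Government spending = 62 × 478 = 29636.
Net change = 11456 + 10740 − 29636 = -7440. The loss equals the DWL triangle ½·62·240.

Net change in total surplus = -$7440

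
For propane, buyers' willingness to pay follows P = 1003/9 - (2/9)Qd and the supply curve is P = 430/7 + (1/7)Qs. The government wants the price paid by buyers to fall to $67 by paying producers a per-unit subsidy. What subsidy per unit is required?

Required subsidy s = $23 per unit

At a buyer price of 67, quantity demanded is 501.5 − 4.5·67 = 200.
Sellers supply 200 only when they receive Ps = 430/7 + (1/7)·200 = 90.
s = Ps − Pb = 90 − 67 = 23.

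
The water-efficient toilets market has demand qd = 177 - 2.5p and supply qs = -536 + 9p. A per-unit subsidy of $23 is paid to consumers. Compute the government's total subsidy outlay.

Pre-subsidy: 177 - 2.5p = -536 + 9p gives p* = 62, q* = 22.
With the rebate, buyers effectively pay pb = ps − 23, where ps is the price sellers receive.
Demand in terms of ps becomes qd = 177 − 2.5(ps − 23) = 234.5 - 2.5ps. Setting this equal to supply: 234.5 - 2.5ps = -536 + 9ps, so ps = 67.
Buyers pay pb = 67 − 23 = 44; q' = -536 + 9·67 = 67.
Government outlay = subsidy × quantity = 23 × 67 = 1541.

Government cost = $1541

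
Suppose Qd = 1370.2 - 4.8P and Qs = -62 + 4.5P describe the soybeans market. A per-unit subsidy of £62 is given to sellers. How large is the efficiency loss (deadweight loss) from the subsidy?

Deadweight loss = £4464

Pre-subsidy: 1370.2 - 4.8P = -62 + 4.5P gives P* = 154, Q* = 631.
With the subsidy, sellers receive Ps = Pb + 62 for each unit, where Pb is the price buyers pay.
Supply in terms of Pb becomes Qs = -62 + 4.5(Pb + 62) = 217 + 4.5Pb. Setting this equal to demand: 1370.2 - 4.8Pb = 217 + 4.5Pb, so Pb = 124.
Sellers receive Ps = 124 + 62 = 186; Q' = 1370.2 − 4.8·124 = 775.
The subsidy expands output by 775 − 631 = 144 past the efficient level; on those units the gap between marginal cost and willingness to pay runs from 0 up to 62.
DWL = ½ × 62 × 144 = 4464.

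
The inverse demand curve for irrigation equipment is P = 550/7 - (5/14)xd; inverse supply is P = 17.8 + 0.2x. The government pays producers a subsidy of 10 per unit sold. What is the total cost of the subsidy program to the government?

Government cost = 49540/39

Pre-subsidy: 550/7 - (5/14)x = 17.8 + 0.2x gives x* = 1418/13 and P* = 515/13.
With the subsidy, sellers receive Ps = Pb + 10 for each unit, where Pb is the price buyers pay.
On the curves, Pb = 550/7 - (5/14)x and Ps = 17.8 + 0.2x; the wedge Ps − Pb = 10 gives 17.8 + 0.2x − (550/7 - (5/14)x) = 10, so x' = 4954/39.
Then Pb = 550/7 − (5/14)·(4954/39) = 1295/39 and Ps = 17.8 + 0.2·(4954/39) = 1685/39.
Government outlay = subsidy × quantity = 10 × 4954/39 = 49540/39.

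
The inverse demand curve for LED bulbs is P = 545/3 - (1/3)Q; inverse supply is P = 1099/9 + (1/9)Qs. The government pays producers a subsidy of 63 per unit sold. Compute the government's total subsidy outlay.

Government cost = 17372.25

Pre-subsidy: 545/3 - (1/3)Q = 1099/9 + (1/9)Q gives Q* = 134 and P* = 137.
With the subsidy, sellers receive Ps = Pb + 63 for each unit, where Pb is the price buyers pay.
On the curves, Pb = 545/3 - (1/3)Q and Ps = 1099/9 + (1/9)Q; the wedge Ps − Pb = 63 gives 1099/9 + (1/9)Q − (545/3 - (1/3)Q) = 63, so Q' = 275.75.
Then Pb = 545/3 − (1/3)·275.75 = 89.75 and Ps = 1099/9 + (1/9)·275.75 = 152.75.
Government outlay = subsidy × quantity = 63 × 275.75 = 17372.25.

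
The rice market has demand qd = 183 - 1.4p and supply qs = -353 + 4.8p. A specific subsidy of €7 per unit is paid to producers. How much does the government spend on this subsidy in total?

Government cost = 75467/155

Pre-subsidy: 183 - 1.4p = -353 + 4.8p gives p* = 2680/31, q* = 1921/31.
With the subsidy, sellers receive ps = pb + 7 for each unit, where pb is the price buyers pay.
Supply in terms of pb becomes qs = -353 + 4.8(pb + 7) = -319.4 + 4.8pb. Setting this equal to demand: 183 - 1.4pb = -319.4 + 4.8pb, so pb = 2512/31.
Sellers receive ps = 2512/31 + 7 = 2729/31; q' = 183 − 1.4·(2512/31) = 10781/155.
Government outlay = subsidy × quantity = 7 × 10781/155 = 75467/155.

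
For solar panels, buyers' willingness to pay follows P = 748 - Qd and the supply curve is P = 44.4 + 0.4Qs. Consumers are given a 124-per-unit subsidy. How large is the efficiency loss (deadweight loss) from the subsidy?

Deadweight loss = 38440/7

Pre-subsidy: 748 - Q = 44.4 + 0.4Q gives Q* = 3518/7 and P* = 1718/7.
With the rebate, buyers effectively pay Pb = Ps − 124, where Ps is the price sellers receive.
On the curves, Pb = 748 - Q and Ps = 44.4 + 0.4Q; the wedge Ps − Pb = 124 gives 44.4 + 0.4Q − (748 - Q) = 124, so Q' = 4138/7.
Then Pb = 748 − 1·(4138/7) = 1098/7 and Ps = 44.4 + 0.4·(4138/7) = 1966/7.
The subsidy expands output by 4138/7 − 3518/7 = 620/7 past the efficient level; on those units the gap between marginal cost and willingness to pay runs from 0 up to 124.
DWL = ½ × 124 × 620/7 = 38440/7.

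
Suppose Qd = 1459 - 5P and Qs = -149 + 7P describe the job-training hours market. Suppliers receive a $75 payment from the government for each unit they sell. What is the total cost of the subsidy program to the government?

Government cost = $75581.25

Pre-subsidy: 1459 - 5P = -149 + 7P gives P* = 134, Q* = 789.
With the subsidy, sellers receive Ps = Pb + 75 for each unit, where Pb is the price buyers pay.
Supply in terms of Pb becomes Qs = -149 + 7(Pb + 75) = 376 + 7Pb. Setting this equal to demand: 1459 - 5Pb = 376 + 7Pb, so Pb = 90.25.
Sellers receive Ps = 90.25 + 75 = 165.25; Q' = 1459 − 5·90.25 = 1007.75.
Government outlay = subsidy × quantity = 75 × 1007.75 = 75581.25.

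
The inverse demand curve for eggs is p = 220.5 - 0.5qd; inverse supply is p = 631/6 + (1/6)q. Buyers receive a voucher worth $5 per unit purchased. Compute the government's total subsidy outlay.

Pre-subsidy: 220.5 - 0.5q = 631/6 + (1/6)q gives q* = 173 and p* = 134.
With the rebate, buyers effectively pay pb = ps − 5, where ps is the price sellers receive.
On the curves, pb = 220.5 - 0.5q and ps = 631/6 + (1/6)q; the wedge ps − pb = 5 gives 631/6 + (1/6)q − (220.5 - 0.5q) = 5, so q' = 180.5.
Then pb = 220.5 − 0.5·180.5 = 130.25 and ps = 631/6 + (1/6)·180.5 = 135.25.
Government outlay = subsidy × quantity = 5 × 180.5 = 902.5.

Government cost = $902.5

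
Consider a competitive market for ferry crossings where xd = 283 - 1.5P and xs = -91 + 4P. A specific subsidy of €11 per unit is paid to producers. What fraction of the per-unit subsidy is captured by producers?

Pre-subsidy: 283 - 1.5P = -91 + 4P gives P* = 68, x* = 181.
With the subsidy, sellers receive Ps = Pb + 11 for each unit, where Pb is the price buyers pay.
Supply in terms of Pb becomes xs = -91 + 4(Pb + 11) = -47 + 4Pb. Setting this equal to demand: 283 - 1.5Pb = -47 + 4Pb, so Pb = 60.
Sellers receive Ps = 60 + 11 = 71; x' = 283 − 1.5·60 = 193.
Buyers' price falls by P* − Pb = 68 − 60 = 8; sellers' price rises by Ps − P* = 71 − 68 = 3.
So producers capture 3/11 = 3/11 of each unit of subsidy.

Producer share = 3/11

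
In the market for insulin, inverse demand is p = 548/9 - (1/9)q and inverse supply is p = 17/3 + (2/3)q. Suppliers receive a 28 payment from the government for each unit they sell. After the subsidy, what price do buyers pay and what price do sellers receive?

Pre-subsidy: 548/9 - (1/9)q = 17/3 + (2/3)q gives q* = 71 and p* = 53.
With the subsidy, sellers receive ps = pb + 28 for each unit, where pb is the price buyers pay.
On the curves, pb = 548/9 - (1/9)q and ps = 17/3 + (2/3)q; the wedge ps − pb = 28 gives 17/3 + (2/3)q − (548/9 - (1/9)q) = 28, so q' = 107.
Then pb = 548/9 − (1/9)·107 = 49 and ps = 17/3 + (2/3)·107 = 77.

Buyers pay 49; sellers receive 77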